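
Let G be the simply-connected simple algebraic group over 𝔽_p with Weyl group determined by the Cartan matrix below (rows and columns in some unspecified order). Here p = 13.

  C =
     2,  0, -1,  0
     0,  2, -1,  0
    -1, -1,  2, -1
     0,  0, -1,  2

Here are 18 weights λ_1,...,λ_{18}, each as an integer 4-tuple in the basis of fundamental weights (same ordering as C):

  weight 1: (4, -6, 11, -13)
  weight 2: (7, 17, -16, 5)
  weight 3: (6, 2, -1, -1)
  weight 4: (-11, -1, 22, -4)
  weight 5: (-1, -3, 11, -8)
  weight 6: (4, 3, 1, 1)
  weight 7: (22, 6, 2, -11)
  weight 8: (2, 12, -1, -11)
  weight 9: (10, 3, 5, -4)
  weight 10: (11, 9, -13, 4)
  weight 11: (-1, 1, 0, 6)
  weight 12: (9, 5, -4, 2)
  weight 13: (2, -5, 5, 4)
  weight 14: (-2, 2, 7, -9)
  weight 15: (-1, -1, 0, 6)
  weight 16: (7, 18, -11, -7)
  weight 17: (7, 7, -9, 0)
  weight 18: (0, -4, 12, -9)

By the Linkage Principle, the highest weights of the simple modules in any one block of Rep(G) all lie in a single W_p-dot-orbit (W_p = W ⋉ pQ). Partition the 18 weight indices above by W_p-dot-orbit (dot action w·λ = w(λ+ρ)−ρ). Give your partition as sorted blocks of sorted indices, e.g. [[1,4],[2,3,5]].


Cartan matrix: type D_4 (|W|=192); un-permuting the 4 rows.

λ_j+ρ reflected into Ā_13 (⟨·,θ^∨⟩≤13); 4-tuples as given:

  [1] (0, 0, 1, 7)
  [2] (2, 2, 2, 4)
  [3] (7, 3, 0, 0)
  [4] (7, 3, 0, 0)
  [5] (0, 2, 1, 7)
  [6] (5, 4, 0, 2)
  [7] (7, 3, 0, 0)
  [8] (7, 3, 0, 0)
  [9] (2, 3, 1, 4)
  [10] (0, 2, 1, 7)
  [11] (0, 2, 1, 7)
  [12] (7, 3, 0, 0)
  [13] (2, 3, 1, 4)
  [14] (0, 2, 1, 7)
  [15] (0, 0, 1, 7)
  [16] (2, 3, 1, 4)
  [17] (0, 0, 1, 7)
  [18] (0, 2, 1, 7)

Grouping the 18 weights by Ā_13-representative: 6 linkage classes.

[[1, 15, 17], [2], [3, 4, 7, 8, 12], [5, 10, 11, 14, 18], [6], [9, 13, 16]]


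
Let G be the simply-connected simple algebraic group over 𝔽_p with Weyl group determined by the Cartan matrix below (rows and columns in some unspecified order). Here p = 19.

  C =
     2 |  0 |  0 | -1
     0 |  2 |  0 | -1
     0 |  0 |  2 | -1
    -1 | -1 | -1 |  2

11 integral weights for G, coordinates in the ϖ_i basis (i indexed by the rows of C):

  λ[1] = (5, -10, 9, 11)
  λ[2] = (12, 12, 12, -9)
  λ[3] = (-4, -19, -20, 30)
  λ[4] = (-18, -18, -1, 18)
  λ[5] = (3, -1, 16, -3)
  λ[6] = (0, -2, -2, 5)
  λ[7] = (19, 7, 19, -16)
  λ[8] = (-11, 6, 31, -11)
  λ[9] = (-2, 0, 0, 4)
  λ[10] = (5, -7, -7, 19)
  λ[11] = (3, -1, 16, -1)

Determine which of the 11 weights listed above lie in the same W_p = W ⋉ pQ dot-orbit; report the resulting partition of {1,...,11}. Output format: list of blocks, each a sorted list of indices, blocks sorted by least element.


Dynkin diagram of C (from the 6 off-diagonal −1 entries): D_4.

Folding the 11 weights λ_j+ρ into Ā_19 (reps in the given 4-coord order):

  [1] (3, 0, 1, 6);  [2] (1, 1, 1, 4);  [3] (3, 0, 1, 6);  [4] (2, 2, 15, 0);  [5] (2, 2, 15, 0);  [6] (1, 1, 1, 4);  [7] (1, 1, 1, 4);  [8] (3, 0, 1, 6);  [9] (1, 1, 1, 4);  [10] (1, 1, 1, 4);  [11] (2, 2, 15, 0)

Linkage partition of the 11 weights (3 classes, p=19):

[[1, 3, 8], [2, 6, 7, 9, 10], [4, 5, 11]]


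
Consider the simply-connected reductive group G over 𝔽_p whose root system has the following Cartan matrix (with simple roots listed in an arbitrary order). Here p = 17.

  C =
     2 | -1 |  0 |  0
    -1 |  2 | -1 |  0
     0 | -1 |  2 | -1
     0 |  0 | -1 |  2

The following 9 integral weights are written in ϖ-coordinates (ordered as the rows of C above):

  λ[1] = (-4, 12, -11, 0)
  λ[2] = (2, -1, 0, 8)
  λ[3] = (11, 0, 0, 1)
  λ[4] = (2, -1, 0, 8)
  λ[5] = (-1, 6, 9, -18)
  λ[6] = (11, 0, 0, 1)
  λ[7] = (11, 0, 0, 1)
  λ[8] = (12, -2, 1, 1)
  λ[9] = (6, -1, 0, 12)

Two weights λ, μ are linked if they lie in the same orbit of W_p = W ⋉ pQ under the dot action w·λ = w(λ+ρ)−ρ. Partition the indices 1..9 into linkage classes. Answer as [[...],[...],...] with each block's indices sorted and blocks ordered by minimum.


C ↔ A_4 under row/col permutation; |W(A_4)| = 120.

Alcove-folded reps (p=17, 9 weights, presented ϖ-order):

  λ_1+ρ ↦ (3, 0, 1, 9)
  λ_2+ρ ↦ (3, 0, 1, 9)
  λ_3+ρ ↦ (12, 1, 1, 2)
  λ_4+ρ ↦ (3, 0, 1, 9)
  λ_5+ρ ↦ (0, 0, 7, 10)
  λ_6+ρ ↦ (12, 1, 1, 2)
  λ_7+ρ ↦ (12, 1, 1, 2)
  λ_8+ρ ↦ (12, 1, 1, 2)
  λ_9+ρ ↦ (3, 0, 1, 9)

3 distinct reps among the 9 weights ⇒ 3 W_17-linkage classes:

[[1, 2, 4, 9], [3, 6, 7, 8], [5]]


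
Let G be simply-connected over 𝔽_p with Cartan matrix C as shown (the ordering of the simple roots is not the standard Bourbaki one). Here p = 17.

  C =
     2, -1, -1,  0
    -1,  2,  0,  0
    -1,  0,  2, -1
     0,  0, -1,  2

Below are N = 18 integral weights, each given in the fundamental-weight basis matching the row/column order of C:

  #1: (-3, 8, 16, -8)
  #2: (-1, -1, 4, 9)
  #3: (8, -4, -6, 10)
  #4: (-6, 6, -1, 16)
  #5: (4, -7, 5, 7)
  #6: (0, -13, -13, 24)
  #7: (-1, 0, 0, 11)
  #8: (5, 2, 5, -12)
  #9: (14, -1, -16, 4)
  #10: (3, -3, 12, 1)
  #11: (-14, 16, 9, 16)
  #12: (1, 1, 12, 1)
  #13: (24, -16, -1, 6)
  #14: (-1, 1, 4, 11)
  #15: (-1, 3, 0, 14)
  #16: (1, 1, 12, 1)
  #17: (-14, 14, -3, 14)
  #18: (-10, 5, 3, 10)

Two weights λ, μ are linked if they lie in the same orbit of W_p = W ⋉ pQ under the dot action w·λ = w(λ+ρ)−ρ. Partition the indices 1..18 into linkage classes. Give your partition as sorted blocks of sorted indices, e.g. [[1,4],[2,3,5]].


Cartan matrix: type A_4 (|W|=120); un-permuting the 4 rows.

Each λ_j+ρ reduced to Ā_17; 4-tuples below use C's row order:

  [1] (2, 0, 8, 0);  [2] (0, 0, 5, 10);  [3] (1, 3, 5, 6);  [4] (0, 0, 5, 10);  [5] (1, 3, 5, 6);  [6] (1, 3, 5, 6);  [7] (0, 1, 1, 12);  [8] (1, 3, 5, 6);  [9] (0, 0, 5, 10);  [10] (2, 0, 13, 0);  [11] (0, 10, 3, 0);  [12] (2, 0, 13, 0);  [13] (2, 0, 8, 0);  [14] (0, 0, 5, 10);  [15] (0, 1, 1, 12);  [16] (2, 0, 13, 0);  [17] (2, 0, 13, 0);  [18] (1, 3, 5, 6)

Partition of {1..18} into 6 W_17-dot-orbits:

[[1, 13], [2, 4, 9, 14], [3, 5, 6, 8, 18], [7, 15], [10, 12, 16, 17], [11]]


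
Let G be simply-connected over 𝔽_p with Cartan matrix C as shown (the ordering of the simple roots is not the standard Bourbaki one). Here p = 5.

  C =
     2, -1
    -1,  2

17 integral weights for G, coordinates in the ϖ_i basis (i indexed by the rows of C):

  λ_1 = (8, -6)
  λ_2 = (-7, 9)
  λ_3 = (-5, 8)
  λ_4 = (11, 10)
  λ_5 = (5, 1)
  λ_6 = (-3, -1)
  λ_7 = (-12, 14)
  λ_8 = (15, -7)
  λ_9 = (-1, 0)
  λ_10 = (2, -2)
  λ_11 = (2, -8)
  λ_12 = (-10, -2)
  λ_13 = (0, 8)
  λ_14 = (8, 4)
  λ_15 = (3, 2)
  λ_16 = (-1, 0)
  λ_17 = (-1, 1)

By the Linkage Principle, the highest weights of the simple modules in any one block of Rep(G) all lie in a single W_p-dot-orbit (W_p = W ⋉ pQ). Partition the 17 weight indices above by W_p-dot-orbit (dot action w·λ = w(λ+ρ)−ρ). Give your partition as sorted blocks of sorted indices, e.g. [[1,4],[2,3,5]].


Cartan matrix: type A_2 (|W|=6); un-permuting the 2 rows.

Each λ_j+ρ reduced to Ā_5; 2-tuples below use C's row order:

    1: (0, 1)
    2: (0, 1)
    3: (0, 1)
    4: (2, 1)
    5: (2, 1)
    6: (0, 2)
    7: (4, 0)
    8: (4, 0)
    9: (0, 1)
    10: (2, 1)
    11: (2, 1)
    12: (4, 0)
    13: (4, 0)
    14: (4, 0)
    15: (2, 1)
    16: (0, 1)
    17: (0, 2)

Partition of {1..17} into 4 W_5-dot-orbits:

[[1, 2, 3, 9, 16], [4, 5, 10, 11, 15], [6, 17], [7, 8, 12, 13, 14]]


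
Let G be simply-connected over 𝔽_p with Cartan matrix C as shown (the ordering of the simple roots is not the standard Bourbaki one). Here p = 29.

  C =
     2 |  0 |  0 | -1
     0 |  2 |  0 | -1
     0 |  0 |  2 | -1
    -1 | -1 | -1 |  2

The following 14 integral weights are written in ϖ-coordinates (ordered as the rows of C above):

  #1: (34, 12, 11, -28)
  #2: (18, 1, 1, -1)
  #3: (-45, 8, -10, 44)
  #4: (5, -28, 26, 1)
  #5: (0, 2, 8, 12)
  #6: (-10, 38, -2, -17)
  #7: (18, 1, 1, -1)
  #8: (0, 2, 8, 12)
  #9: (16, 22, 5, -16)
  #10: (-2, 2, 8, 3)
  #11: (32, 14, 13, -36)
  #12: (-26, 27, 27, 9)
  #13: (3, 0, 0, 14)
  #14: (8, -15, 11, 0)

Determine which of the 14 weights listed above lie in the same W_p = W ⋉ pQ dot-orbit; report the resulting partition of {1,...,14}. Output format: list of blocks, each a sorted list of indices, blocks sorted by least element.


Type D_4, rank 4, |W|=192; reorder rows/cols to standard.

W_29-reps of the 14 weights in Ā_29 (same 4-coord order as C):

  1: (2, 8, 9, 4) · 2: (19, 2, 2, 0) · 3: (4, 1, 1, 8) · 4: (19, 2, 2, 0) · 5: (1, 3, 9, 3) · 6: (1, 3, 9, 3) · 7: (19, 2, 2, 0) · 8: (1, 3, 9, 3) · 9: (2, 8, 9, 4) · 10: (1, 3, 9, 3) · 11: (2, 8, 9, 4) · 12: (4, 1, 1, 8) · 13: (4, 1, 1, 8) · 14: (4, 1, 1, 8)

These 14 weights hit 4 W_29-dot-orbits; sizes (3, 3, 4, 4):

[[1, 9, 11], [2, 4, 7], [3, 12, 13, 14], [5, 6, 8, 10]]


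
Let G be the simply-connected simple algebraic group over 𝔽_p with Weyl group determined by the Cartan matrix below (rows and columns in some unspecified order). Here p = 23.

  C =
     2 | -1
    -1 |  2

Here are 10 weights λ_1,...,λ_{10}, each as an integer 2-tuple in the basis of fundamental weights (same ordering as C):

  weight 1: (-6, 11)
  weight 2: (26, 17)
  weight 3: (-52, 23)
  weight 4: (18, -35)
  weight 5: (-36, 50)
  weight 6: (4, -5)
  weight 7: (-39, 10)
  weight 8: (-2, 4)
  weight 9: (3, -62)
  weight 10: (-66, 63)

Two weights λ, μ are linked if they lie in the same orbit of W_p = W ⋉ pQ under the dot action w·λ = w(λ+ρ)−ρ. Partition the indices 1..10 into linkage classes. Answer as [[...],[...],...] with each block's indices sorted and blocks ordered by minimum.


Dynkin diagram of C (from the 2 off-diagonal −1 entries): A_2.

Alcove-folded reps (p=23, 10 weights, presented ϖ-order):

  1: (5, 7);  2: (1, 4);  3: (1, 4);  4: (4, 8);  5: (5, 7);  6: (1, 4);  7: (4, 8);  8: (1, 4);  9: (4, 8);  10: (1, 4)

Partition of {1..10} into 3 W_23-dot-orbits:

[[1, 5], [2, 3, 6, 8, 10], [4, 7, 9]]


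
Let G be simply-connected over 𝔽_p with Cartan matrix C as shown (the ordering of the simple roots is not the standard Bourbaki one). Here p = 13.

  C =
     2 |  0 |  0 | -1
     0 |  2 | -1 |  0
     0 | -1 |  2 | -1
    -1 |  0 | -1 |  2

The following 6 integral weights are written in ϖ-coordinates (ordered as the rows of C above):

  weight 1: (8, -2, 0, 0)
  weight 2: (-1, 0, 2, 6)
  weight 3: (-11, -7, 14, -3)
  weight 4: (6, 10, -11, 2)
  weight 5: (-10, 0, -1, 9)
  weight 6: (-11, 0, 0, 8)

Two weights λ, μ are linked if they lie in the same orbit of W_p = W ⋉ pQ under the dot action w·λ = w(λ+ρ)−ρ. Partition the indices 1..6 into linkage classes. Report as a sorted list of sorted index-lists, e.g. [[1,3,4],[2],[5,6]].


Type A_4, rank 4, |W|=120; reorder rows/cols to standard.

W_13-reps of the 6 weights in Ā_13 (same 4-coord order as C):

  1: (9, 1, 0, 1) · 2: (0, 1, 3, 7) · 3: (0, 1, 3, 7) · 4: (0, 1, 3, 7) · 5: (9, 1, 0, 1) · 6: (9, 1, 0, 1)

The 6 indices split into 2 linkage classes (same alcove rep ⇔ same W_13-dot-orbit):

[[1, 5, 6], [2, 3, 4]]


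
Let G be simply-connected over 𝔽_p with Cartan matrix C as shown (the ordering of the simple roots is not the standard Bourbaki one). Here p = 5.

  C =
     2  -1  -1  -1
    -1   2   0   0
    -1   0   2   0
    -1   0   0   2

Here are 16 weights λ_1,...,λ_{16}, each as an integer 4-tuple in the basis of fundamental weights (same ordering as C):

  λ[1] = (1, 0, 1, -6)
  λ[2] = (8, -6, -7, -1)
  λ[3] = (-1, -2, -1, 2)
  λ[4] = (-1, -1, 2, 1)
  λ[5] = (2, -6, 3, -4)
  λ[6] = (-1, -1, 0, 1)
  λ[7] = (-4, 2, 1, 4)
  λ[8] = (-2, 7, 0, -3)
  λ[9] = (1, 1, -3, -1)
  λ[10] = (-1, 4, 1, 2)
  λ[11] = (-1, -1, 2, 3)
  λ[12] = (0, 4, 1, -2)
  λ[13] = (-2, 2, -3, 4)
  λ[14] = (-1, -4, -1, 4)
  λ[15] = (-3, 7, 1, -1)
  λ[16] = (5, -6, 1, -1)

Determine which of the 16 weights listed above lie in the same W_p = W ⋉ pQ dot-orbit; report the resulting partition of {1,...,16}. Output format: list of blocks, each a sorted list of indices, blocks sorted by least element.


Dynkin diagram of C (from the 6 off-diagonal −1 entries): D_4.

Each λ_j+ρ reduced to Ā_5; 4-tuples below use C's row order:

    λ_1+ρ ↦ (0, 2, 1, 2)
    λ_2+ρ ↦ (1, 1, 0, 2)
    λ_3+ρ ↦ (0, 0, 1, 2)
    λ_4+ρ ↦ (0, 0, 3, 2)
    λ_5+ρ ↦ (0, 0, 1, 2)
    λ_6+ρ ↦ (0, 0, 1, 2)
    λ_7+ρ ↦ (0, 0, 1, 2)
    λ_8+ρ ↦ (0, 2, 1, 2)
    λ_9+ρ ↦ (0, 2, 2, 0)
    λ_10+ρ ↦ (0, 0, 3, 2)
    λ_11+ρ ↦ (0, 2, 1, 2)
    λ_12+ρ ↦ (0, 2, 1, 2)
    λ_13+ρ ↦ (0, 0, 1, 2)
    λ_14+ρ ↦ (0, 0, 3, 2)
    λ_15+ρ ↦ (0, 2, 2, 0)
    λ_16+ρ ↦ (1, 1, 0, 2)

The 16 indices split into 5 linkage classes (same alcove rep ⇔ same W_5-dot-orbit):

[[1, 8, 11, 12], [2, 16], [3, 5, 6, 7, 13], [4, 10, 14], [9, 15]]


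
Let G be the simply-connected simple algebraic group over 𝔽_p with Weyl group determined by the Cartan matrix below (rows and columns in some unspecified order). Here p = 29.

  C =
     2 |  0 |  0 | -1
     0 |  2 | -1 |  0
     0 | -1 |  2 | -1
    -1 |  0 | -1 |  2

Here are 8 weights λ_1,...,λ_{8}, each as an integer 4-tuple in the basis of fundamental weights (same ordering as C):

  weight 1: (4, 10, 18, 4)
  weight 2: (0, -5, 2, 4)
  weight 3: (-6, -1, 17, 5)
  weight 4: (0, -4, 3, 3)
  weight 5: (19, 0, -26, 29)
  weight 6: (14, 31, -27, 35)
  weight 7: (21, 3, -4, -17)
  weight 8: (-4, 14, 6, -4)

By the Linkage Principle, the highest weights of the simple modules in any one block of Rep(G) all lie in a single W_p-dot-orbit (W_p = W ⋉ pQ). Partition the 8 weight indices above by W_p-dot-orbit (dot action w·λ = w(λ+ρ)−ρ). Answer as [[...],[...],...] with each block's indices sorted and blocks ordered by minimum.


A_4 Cartan matrix, 4 simple roots permuted; ρ=(1,1,1,1).

Folding the 8 weights λ_j+ρ into Ā_29 (reps in the given 4-coord order):

  λ_1+ρ ↦ (5, 0, 18, 1) · λ_2+ρ ↦ (1, 3, 1, 4) · λ_3+ρ ↦ (5, 0, 18, 1) · λ_4+ρ ↦ (1, 3, 1, 4) · λ_5+ρ ↦ (1, 3, 1, 4) · λ_6+ρ ↦ (3, 15, 1, 3) · λ_7+ρ ↦ (3, 15, 1, 3) · λ_8+ρ ↦ (3, 15, 1, 3)

The 8 indices split into 3 linkage classes (same alcove rep ⇔ same W_29-dot-orbit):

[[1, 3], [2, 4, 5], [6, 7, 8]]


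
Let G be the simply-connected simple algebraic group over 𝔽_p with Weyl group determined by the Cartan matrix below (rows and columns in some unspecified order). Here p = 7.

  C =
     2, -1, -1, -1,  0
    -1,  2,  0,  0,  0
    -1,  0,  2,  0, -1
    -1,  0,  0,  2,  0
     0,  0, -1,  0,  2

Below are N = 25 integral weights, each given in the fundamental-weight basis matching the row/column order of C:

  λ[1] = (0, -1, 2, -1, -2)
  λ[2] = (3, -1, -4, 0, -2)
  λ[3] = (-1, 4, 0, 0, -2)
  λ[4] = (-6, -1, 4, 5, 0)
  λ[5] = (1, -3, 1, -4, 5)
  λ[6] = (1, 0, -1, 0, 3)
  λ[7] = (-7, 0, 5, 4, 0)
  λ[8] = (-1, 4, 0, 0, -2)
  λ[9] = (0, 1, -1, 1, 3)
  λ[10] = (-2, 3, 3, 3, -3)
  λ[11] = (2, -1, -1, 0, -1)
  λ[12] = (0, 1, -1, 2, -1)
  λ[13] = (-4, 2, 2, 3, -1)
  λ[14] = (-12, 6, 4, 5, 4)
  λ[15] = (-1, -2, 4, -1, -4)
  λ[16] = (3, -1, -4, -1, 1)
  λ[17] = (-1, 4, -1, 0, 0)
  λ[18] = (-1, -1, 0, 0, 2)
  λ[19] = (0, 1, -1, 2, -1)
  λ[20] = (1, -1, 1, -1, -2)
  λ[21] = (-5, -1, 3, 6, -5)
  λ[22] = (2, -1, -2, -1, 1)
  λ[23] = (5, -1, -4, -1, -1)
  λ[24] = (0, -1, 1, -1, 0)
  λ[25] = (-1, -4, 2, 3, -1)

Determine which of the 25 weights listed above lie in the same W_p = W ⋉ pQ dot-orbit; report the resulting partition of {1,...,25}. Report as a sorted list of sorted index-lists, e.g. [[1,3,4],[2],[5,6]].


D_5 Cartan matrix, 5 simple roots permuted; ρ=(1,1,1,1,1).

Ā_7 reps of the 25 weights (D_5, coords as presented):

  [1] (1, 0, 2, 0, 1);  [2] (0, 0, 1, 1, 3);  [3] (0, 5, 0, 1, 1);  [4] (0, 5, 0, 1, 1);  [5] (0, 0, 1, 1, 3);  [6] (1, 0, 2, 0, 1);  [7] (0, 5, 0, 1, 1);  [8] (0, 5, 0, 1, 1);  [9] (2, 0, 1, 0, 1);  [10] (2, 0, 1, 0, 1);  [11] (3, 0, 0, 1, 0);  [12] (1, 2, 0, 3, 0);  [13] (3, 0, 0, 1, 0);  [14] (0, 0, 1, 1, 3);  [15] (0, 0, 1, 1, 3);  [16] (1, 0, 2, 0, 1);  [17] (0, 5, 0, 1, 1);  [18] (0, 0, 1, 1, 3);  [19] (1, 2, 0, 3, 0);  [20] (2, 0, 1, 0, 1);  [21] (3, 0, 0, 1, 0);  [22] (2, 0, 1, 0, 1);  [23] (1, 0, 2, 0, 1);  [24] (1, 0, 2, 0, 1);  [25] (3, 0, 0, 1, 0)

Partition of {1..25} into 6 W_7-dot-orbits:

[[1, 6, 16, 23, 24], [2, 5, 14, 15, 18], [3, 4, 7, 8, 17], [9, 10, 20, 22], [11, 13, 21, 25], [12, 19]]


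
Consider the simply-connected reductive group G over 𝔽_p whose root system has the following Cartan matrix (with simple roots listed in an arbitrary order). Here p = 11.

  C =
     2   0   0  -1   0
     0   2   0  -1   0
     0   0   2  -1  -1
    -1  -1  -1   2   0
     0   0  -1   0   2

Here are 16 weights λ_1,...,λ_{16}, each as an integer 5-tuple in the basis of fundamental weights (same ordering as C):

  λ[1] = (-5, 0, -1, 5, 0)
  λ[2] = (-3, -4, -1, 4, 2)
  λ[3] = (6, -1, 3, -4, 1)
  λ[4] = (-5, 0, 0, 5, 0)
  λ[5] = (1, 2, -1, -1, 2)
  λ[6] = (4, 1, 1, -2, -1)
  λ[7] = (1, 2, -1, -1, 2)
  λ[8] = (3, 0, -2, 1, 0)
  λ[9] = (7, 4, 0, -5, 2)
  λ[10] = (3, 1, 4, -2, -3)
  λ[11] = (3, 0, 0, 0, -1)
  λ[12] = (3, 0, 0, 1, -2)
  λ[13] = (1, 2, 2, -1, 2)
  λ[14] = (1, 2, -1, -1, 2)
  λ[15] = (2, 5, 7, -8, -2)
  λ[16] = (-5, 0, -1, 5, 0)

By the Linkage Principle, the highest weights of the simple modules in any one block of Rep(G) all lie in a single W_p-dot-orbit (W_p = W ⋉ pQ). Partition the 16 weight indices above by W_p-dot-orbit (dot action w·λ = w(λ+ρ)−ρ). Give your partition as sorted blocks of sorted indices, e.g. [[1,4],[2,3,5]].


D_5 Cartan matrix, 5 simple roots permuted; ρ=(1,1,1,1,1).

Each λ_j+ρ reduced to Ā_11; 5-tuples below use C's row order:

    λ_1+ρ ↦ (4, 1, 0, 2, 1)
    λ_2+ρ ↦ (2, 3, 0, 0, 3)
    λ_3+ρ ↦ (4, 3, 1, 0, 2)
    λ_4+ρ ↦ (4, 1, 0, 2, 1)
    λ_5+ρ ↦ (2, 3, 0, 0, 3)
    λ_6+ρ ↦ (4, 1, 1, 1, 0)
    λ_7+ρ ↦ (2, 3, 0, 0, 3)
    λ_8+ρ ↦ (4, 1, 1, 1, 0)
    λ_9+ρ ↦ (4, 1, 1, 1, 0)
    λ_10+ρ ↦ (3, 1, 1, 1, 2)
    λ_11+ρ ↦ (4, 1, 1, 1, 0)
    λ_12+ρ ↦ (4, 1, 0, 2, 1)
    λ_13+ρ ↦ (2, 3, 0, 0, 3)
    λ_14+ρ ↦ (2, 3, 0, 0, 3)
    λ_15+ρ ↦ (4, 1, 0, 2, 1)
    λ_16+ρ ↦ (4, 1, 0, 2, 1)

Partition of {1..16} into 5 W_11-dot-orbits:

[[1, 4, 12, 15, 16], [2, 5, 7, 13, 14], [3], [6, 8, 9, 11], [10]]


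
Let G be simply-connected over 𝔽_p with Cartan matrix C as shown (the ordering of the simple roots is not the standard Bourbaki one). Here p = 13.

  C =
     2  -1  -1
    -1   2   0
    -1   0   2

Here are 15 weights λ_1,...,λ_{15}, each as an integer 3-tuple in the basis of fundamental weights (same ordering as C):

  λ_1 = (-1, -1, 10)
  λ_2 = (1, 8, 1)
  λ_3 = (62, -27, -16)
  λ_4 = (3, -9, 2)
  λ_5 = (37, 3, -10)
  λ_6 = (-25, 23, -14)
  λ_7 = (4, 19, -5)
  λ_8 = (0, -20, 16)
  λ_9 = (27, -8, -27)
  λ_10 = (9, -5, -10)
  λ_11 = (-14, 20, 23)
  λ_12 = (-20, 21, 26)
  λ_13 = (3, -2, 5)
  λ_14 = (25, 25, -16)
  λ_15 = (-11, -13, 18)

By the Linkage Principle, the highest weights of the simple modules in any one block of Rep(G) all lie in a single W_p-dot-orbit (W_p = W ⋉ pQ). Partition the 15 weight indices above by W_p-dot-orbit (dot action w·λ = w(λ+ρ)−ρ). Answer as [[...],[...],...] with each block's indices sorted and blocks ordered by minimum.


Dynkin diagram of C (from the 4 off-diagonal −1 entries): A_3.

Each λ_j+ρ reduced to Ā_13; 3-tuples below use C's row order:

  λ_1+ρ ↦ (0, 0, 11) · λ_2+ρ ↦ (2, 9, 2) · λ_3+ρ ↦ (2, 9, 2) · λ_4+ρ ↦ (3, 4, 1) · λ_5+ρ ↦ (3, 1, 6) · λ_6+ρ ↦ (0, 0, 11) · λ_7+ρ ↦ (7, 1, 1) · λ_8+ρ ↦ (7, 1, 1) · λ_9+ρ ↦ (6, 5, 2) · λ_10+ρ ↦ (3, 1, 6) · λ_11+ρ ↦ (6, 5, 2) · λ_12+ρ ↦ (3, 4, 1) · λ_13+ρ ↦ (3, 1, 6) · λ_14+ρ ↦ (0, 0, 11) · λ_15+ρ ↦ (3, 1, 6)

6 distinct reps among the 15 weights ⇒ 6 W_13-linkage classes:

[[1, 6, 14], [2, 3], [4, 12], [5, 10, 13, 15], [7, 8], [9, 11]]


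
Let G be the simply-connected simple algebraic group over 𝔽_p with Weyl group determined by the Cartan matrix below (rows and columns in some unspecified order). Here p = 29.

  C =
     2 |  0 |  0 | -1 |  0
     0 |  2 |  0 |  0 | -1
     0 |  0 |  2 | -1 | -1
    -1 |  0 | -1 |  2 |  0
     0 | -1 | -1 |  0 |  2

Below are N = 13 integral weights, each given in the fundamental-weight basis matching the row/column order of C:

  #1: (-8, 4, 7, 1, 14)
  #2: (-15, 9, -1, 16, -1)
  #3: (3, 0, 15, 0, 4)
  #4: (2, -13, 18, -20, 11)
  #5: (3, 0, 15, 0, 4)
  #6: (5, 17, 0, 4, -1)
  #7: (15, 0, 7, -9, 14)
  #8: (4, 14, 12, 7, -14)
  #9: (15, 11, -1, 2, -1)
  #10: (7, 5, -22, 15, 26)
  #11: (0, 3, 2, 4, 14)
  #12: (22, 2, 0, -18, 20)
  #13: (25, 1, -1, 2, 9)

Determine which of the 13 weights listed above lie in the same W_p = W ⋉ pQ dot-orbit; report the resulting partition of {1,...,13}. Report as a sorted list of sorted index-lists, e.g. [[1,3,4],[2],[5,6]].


Cartan matrix: type A_5 (|W|=720); un-permuting the 5 rows.

Each λ_j+ρ reduced to Ā_29; 5-tuples below use C's row order:

  λ_1 → (1, 4, 3, 5, 15);  λ_2 → (14, 10, 0, 3, 0);  λ_3 → (4, 1, 16, 1, 5);  λ_4 → (14, 10, 0, 3, 0);  λ_5 → (4, 1, 16, 1, 5);  λ_6 → (5, 17, 1, 5, 0);  λ_7 → (5, 2, 0, 8, 13);  λ_8 → (5, 2, 0, 8, 13);  λ_9 → (14, 10, 0, 3, 0);  λ_10 → (4, 1, 16, 1, 5);  λ_11 → (1, 4, 3, 5, 15);  λ_12 → (4, 1, 16, 1, 5);  λ_13 → (14, 10, 0, 3, 0)

Partition of {1..13} into 5 W_29-dot-orbits:

[[1, 11], [2, 4, 9, 13], [3, 5, 10, 12], [6], [7, 8]]


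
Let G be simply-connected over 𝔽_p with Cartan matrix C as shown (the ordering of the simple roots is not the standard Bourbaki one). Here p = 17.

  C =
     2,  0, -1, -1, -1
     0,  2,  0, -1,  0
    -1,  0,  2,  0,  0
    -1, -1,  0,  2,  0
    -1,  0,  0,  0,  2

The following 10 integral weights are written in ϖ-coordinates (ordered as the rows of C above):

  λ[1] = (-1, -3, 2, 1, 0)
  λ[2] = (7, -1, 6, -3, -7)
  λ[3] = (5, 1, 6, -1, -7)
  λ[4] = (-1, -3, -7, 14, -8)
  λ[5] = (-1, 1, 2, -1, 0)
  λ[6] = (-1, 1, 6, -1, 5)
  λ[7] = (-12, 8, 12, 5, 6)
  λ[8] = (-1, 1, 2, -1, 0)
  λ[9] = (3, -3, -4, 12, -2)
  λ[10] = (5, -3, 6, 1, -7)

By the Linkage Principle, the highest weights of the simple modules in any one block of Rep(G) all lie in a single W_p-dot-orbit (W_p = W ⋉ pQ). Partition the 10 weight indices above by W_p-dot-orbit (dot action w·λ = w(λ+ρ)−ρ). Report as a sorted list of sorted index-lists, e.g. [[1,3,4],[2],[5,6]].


Dynkin diagram of C (from the 8 off-diagonal −1 entries): D_5.

Ā_17 reps of the 10 weights (D_5, coords as presented):

  λ_1 → (0, 2, 3, 0, 1);  λ_2 → (0, 2, 7, 0, 6);  λ_3 → (0, 2, 7, 0, 6);  λ_4 → (0, 2, 7, 0, 6);  λ_5 → (0, 2, 3, 0, 1);  λ_6 → (0, 2, 7, 0, 6);  λ_7 → (0, 2, 2, 2, 4);  λ_8 → (0, 2, 3, 0, 1);  λ_9 → (0, 2, 3, 0, 1);  λ_10 → (0, 2, 7, 0, 6)

The 10 indices split into 3 linkage classes (same alcove rep ⇔ same W_17-dot-orbit):

[[1, 5, 8, 9], [2, 3, 4, 6, 10], [7]]


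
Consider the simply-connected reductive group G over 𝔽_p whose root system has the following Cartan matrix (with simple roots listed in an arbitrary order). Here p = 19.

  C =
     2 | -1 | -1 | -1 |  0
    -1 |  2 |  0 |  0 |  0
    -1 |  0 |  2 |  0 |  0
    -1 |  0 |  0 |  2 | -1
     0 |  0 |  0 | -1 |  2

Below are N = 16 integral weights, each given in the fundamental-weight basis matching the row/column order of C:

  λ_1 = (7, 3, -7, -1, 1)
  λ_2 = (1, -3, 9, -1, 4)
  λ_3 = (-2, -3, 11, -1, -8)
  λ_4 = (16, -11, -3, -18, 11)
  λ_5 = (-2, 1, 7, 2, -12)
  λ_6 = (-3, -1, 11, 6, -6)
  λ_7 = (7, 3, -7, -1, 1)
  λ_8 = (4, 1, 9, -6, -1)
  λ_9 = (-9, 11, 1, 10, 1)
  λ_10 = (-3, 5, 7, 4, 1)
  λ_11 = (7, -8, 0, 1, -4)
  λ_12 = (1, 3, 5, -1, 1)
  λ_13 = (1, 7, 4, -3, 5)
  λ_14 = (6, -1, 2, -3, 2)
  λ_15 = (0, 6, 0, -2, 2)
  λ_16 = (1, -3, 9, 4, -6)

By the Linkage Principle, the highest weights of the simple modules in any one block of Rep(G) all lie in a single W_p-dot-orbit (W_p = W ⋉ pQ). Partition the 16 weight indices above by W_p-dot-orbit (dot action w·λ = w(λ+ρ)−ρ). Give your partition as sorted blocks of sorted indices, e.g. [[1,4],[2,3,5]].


Root system D_5: the 5×5 matrix C matches after relabeling.

W_19-reps of the 16 weights in Ā_19 (same 5-coord order as C):

  λ_1+ρ ↦ (2, 4, 6, 0, 2) · λ_2+ρ ↦ (0, 2, 10, 0, 5) · λ_3+ρ ↦ (0, 7, 1, 1, 2) · λ_4+ρ ↦ (0, 2, 10, 0, 5) · λ_5+ρ ↦ (0, 7, 1, 1, 2) · λ_6+ρ ↦ (0, 2, 10, 0, 5) · λ_7+ρ ↦ (2, 4, 6, 0, 2) · λ_8+ρ ↦ (0, 2, 10, 0, 5) · λ_9+ρ ↦ (2, 4, 6, 0, 2) · λ_10+ρ ↦ (2, 4, 6, 0, 2) · λ_11+ρ ↦ (0, 7, 1, 1, 2) · λ_12+ρ ↦ (2, 4, 6, 0, 2) · λ_13+ρ ↦ (0, 8, 5, 0, 4) · λ_14+ρ ↦ (5, 0, 3, 2, 1) · λ_15+ρ ↦ (0, 7, 1, 1, 2) · λ_16+ρ ↦ (0, 2, 10, 0, 5)

The 16 indices split into 5 linkage classes (same alcove rep ⇔ same W_19-dot-orbit):

[[1, 7, 9, 10, 12], [2, 4, 6, 8, 16], [3, 5, 11, 15], [13], [14]]


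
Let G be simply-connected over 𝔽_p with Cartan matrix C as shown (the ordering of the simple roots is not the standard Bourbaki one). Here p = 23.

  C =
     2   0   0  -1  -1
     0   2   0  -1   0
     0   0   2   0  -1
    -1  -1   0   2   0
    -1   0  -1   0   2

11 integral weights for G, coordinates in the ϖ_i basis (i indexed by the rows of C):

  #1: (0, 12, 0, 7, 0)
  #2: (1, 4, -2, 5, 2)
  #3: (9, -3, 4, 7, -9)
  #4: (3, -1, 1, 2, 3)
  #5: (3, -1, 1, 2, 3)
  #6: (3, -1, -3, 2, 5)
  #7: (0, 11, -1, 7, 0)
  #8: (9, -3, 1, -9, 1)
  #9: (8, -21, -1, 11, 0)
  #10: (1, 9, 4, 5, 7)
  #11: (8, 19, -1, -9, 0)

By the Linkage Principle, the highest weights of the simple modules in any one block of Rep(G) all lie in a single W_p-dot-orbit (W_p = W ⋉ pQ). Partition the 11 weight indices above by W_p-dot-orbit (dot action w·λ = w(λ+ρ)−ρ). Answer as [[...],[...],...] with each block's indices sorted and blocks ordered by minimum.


Type A_5, rank 5, |W|=720; reorder rows/cols to standard.

λ_j+ρ reflected into Ā_23 (⟨·,θ^∨⟩≤23); 5-tuples as given:

    1: (1, 12, 0, 8, 1)
    2: (2, 5, 1, 6, 2)
    3: (2, 2, 3, 6, 5)
    4: (4, 0, 2, 3, 4)
    5: (4, 0, 2, 3, 4)
    6: (4, 0, 2, 3, 4)
    7: (1, 12, 0, 8, 1)
    8: (0, 8, 2, 2, 2)
    9: (1, 12, 0, 8, 1)
    10: (2, 2, 3, 6, 5)
    11: (1, 12, 0, 8, 1)

The 11 indices split into 5 linkage classes (same alcove rep ⇔ same W_23-dot-orbit):

[[1, 7, 9, 11], [2], [3, 10], [4, 5, 6], [8]]


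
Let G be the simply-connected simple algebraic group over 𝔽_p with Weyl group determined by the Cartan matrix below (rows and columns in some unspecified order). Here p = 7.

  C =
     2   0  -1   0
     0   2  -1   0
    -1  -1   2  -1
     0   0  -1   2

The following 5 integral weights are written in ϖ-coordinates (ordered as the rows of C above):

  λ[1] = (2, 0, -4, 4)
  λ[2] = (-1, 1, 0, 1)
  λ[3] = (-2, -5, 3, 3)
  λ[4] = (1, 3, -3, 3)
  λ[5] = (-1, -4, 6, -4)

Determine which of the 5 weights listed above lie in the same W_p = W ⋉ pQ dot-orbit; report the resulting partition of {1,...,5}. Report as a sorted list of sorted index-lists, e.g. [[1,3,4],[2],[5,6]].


Dynkin diagram of C (from the 6 off-diagonal −1 entries): D_4.

Alcove-folded reps (p=7, 5 weights, presented ϖ-order):

  [1] (0, 2, 1, 2) · [2] (0, 2, 1, 2) · [3] (0, 3, 0, 3) · [4] (0, 2, 1, 2) · [5] (0, 3, 0, 3)

Grouping the 5 weights by Ā_7-representative: 2 linkage classes.

[[1, 2, 4], [3, 5]]


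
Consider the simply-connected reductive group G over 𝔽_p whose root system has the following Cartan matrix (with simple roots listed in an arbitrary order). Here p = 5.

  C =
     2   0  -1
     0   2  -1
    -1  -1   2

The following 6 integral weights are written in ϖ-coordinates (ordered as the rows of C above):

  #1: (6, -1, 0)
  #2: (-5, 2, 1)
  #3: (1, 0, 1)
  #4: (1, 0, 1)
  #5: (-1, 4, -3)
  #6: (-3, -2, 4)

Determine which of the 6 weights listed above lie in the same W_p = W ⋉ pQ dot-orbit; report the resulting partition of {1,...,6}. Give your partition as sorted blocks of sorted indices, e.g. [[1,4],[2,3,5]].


A_3 Cartan matrix, 3 simple roots permuted; ρ=(1,1,1).

Folding the 6 weights λ_j+ρ into Ā_5 (reps in the given 3-coord order):

  λ_1 → (2, 1, 2) · λ_2 → (2, 1, 2) · λ_3 → (2, 1, 2) · λ_4 → (2, 1, 2) · λ_5 → (2, 3, 0) · λ_6 → (2, 1, 2)

The 6 indices split into 2 linkage classes (same alcove rep ⇔ same W_5-dot-orbit):

[[1, 2, 3, 4, 6], [5]]


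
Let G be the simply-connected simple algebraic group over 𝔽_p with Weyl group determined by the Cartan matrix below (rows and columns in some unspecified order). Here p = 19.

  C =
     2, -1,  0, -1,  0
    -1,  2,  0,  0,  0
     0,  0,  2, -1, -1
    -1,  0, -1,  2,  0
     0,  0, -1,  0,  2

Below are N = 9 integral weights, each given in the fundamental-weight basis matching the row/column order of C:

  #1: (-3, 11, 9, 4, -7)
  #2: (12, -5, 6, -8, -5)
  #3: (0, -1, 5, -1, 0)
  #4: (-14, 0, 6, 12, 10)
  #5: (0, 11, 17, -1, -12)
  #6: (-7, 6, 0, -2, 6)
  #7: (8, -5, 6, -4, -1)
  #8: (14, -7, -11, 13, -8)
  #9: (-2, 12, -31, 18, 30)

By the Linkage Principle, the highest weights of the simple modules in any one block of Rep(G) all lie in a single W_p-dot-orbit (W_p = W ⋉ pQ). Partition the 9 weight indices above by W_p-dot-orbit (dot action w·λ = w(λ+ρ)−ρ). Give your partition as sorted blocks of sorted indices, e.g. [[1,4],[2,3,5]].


C ↔ A_5 under row/col permutation; |W(A_5)| = 720.

Each λ_j+ρ reduced to Ā_19; 5-tuples below use C's row order:

  [1] (2, 4, 4, 3, 0) · [2] (2, 4, 4, 3, 0) · [3] (1, 0, 6, 0, 1) · [4] (1, 0, 6, 0, 1) · [5] (1, 0, 6, 0, 1) · [6] (1, 0, 6, 0, 1) · [7] (2, 4, 4, 3, 0) · [8] (2, 4, 4, 3, 0) · [9] (1, 0, 6, 0, 1)

Grouping the 9 weights by Ā_19-representative: 2 linkage classes.

[[1, 2, 7, 8], [3, 4, 5, 6, 9]]


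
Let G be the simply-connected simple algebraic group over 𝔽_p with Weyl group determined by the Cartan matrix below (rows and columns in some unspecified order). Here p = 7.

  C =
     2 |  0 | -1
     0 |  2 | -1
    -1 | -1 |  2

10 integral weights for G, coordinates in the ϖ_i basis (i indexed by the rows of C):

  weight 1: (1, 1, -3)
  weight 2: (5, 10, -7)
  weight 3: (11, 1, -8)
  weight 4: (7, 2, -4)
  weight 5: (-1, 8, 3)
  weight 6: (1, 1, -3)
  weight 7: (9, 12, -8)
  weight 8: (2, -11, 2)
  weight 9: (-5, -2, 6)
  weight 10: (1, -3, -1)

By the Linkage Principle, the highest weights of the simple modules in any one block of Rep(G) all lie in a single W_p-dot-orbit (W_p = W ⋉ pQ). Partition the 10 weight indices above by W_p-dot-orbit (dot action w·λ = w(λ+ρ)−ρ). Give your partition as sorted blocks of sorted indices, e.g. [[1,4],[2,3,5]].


Cartan matrix: type A_3 (|W|=24); un-permuting the 3 rows.

λ_j+ρ reflected into Ā_7 (⟨·,θ^∨⟩≤7); 3-tuples as given:

  1: (0, 0, 2)
  2: (4, 1, 2)
  3: (0, 0, 2)
  4: (4, 1, 2)
  5: (4, 1, 2)
  6: (0, 0, 2)
  7: (4, 1, 2)
  8: (1, 0, 3)
  9: (4, 1, 2)
  10: (0, 0, 2)

3 distinct reps among the 10 weights ⇒ 3 W_7-linkage classes:

[[1, 3, 6, 10], [2, 4, 5, 7, 9], [8]]


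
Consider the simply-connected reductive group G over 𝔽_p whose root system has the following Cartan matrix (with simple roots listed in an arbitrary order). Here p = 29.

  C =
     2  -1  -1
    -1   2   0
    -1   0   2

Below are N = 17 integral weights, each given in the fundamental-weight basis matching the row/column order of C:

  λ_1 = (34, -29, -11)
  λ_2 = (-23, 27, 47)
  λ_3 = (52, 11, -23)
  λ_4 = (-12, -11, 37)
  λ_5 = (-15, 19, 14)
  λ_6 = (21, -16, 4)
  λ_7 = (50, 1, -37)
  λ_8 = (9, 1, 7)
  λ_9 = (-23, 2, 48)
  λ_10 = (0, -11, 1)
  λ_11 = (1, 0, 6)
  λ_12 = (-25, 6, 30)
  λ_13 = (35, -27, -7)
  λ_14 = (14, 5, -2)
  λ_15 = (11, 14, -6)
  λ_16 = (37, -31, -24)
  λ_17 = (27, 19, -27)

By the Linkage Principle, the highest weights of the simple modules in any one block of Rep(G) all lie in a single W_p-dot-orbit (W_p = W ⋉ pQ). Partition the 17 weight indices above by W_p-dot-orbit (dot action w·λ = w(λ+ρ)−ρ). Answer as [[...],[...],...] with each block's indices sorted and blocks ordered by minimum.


Type A_3, rank 3, |W|=24; reorder rows/cols to standard.

W_29-reps of the 17 weights in Ā_29 (same 3-coord order as C):

  1: (3, 19, 1);  2: (3, 19, 1);  3: (7, 15, 5);  4: (10, 2, 8);  5: (14, 6, 1);  6: (7, 15, 5);  7: (7, 15, 5);  8: (10, 2, 8);  9: (2, 1, 7);  10: (2, 1, 7);  11: (2, 1, 7);  12: (7, 15, 5);  13: (3, 19, 1);  14: (14, 6, 1);  15: (7, 15, 5);  16: (14, 6, 1);  17: (2, 1, 7)

These 17 weights hit 5 W_29-dot-orbits; sizes (3, 5, 2, 3, 4):

[[1, 2, 13], [3, 6, 7, 12, 15], [4, 8], [5, 14, 16], [9, 10, 11, 17]]


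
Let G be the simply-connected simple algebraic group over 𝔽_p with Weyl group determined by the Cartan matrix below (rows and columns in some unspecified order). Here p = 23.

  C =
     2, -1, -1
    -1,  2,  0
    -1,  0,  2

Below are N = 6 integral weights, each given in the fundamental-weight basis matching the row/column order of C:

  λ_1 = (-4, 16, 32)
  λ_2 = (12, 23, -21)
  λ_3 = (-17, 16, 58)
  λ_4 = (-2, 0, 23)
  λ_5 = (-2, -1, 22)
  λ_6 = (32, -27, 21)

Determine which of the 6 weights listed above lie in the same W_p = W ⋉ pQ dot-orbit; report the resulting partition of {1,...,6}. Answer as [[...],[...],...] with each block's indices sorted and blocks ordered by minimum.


Dynkin diagram of C (from the 4 off-diagonal −1 entries): A_3.

Folding the 6 weights λ_j+ρ into Ā_23 (reps in the given 3-coord order):

  [1] (6, 3, 1)
  [2] (6, 3, 1)
  [3] (6, 3, 1)
  [4] (0, 1, 22)
  [5] (0, 1, 22)
  [6] (6, 3, 1)

Grouping the 6 weights by Ā_23-representative: 2 linkage classes.

[[1, 2, 3, 6], [4, 5]]


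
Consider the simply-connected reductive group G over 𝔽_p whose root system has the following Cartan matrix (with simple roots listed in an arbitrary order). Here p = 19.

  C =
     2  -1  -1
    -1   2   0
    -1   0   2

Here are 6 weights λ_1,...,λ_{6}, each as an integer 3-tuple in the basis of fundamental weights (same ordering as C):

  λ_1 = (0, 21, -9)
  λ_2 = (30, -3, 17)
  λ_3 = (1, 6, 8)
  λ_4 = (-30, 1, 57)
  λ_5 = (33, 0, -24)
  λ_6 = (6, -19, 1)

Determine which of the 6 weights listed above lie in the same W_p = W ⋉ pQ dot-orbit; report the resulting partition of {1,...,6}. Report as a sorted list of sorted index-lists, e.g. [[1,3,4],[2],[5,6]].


C ↔ A_3 under row/col permutation; |W(A_3)| = 24.

Alcove-folded reps (p=19, 6 weights, presented ϖ-order):

  λ_1 → (4, 11, 3)
  λ_2 → (2, 7, 9)
  λ_3 → (2, 7, 9)
  λ_4 → (2, 7, 9)
  λ_5 → (4, 11, 3)
  λ_6 → (2, 7, 9)

2 distinct reps among the 6 weights ⇒ 2 W_19-linkage classes:

[[1, 5], [2, 3, 4, 6]]


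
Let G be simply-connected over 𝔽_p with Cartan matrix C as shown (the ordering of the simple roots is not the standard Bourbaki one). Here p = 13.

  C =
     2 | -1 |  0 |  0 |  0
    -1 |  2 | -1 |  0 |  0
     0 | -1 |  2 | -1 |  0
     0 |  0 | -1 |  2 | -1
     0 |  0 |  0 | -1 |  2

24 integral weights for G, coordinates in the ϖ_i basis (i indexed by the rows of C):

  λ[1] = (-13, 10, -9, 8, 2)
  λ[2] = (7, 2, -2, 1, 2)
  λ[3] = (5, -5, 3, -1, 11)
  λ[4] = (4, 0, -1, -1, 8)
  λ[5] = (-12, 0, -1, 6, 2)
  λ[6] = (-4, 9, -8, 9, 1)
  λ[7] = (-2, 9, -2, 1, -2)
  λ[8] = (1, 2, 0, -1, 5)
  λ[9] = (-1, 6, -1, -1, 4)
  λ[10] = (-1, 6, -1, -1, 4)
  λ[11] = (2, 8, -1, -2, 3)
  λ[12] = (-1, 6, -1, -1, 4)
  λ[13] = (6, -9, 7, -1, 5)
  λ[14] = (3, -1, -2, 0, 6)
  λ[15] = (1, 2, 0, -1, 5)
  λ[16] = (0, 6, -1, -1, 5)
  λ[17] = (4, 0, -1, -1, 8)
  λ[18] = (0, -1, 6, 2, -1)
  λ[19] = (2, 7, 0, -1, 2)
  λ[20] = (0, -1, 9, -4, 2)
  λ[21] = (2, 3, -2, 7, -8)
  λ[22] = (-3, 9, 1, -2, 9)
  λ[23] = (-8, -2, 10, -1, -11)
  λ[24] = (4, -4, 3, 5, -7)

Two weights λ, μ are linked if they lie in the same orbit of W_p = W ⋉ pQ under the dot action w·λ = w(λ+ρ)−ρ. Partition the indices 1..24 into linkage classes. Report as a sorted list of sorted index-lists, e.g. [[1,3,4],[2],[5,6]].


C ↔ A_5 under row/col permutation; |W(A_5)| = 720.

Each λ_j+ρ reduced to Ā_13; 5-tuples below use C's row order:

    [1] (1, 8, 1, 0, 1)
    [2] (6, 2, 1, 1, 1)
    [3] (3, 1, 0, 0, 7)
    [4] (3, 1, 0, 0, 7)
    [5] (1, 0, 7, 3, 0)
    [6] (1, 0, 7, 3, 0)
    [7] (1, 8, 1, 0, 1)
    [8] (2, 3, 1, 0, 6)
    [9] (0, 7, 0, 0, 5)
    [10] (0, 7, 0, 0, 5)
    [11] (1, 8, 1, 0, 1)
    [12] (0, 7, 0, 0, 5)
    [13] (0, 7, 0, 0, 5)
    [14] (3, 1, 0, 0, 7)
    [15] (2, 3, 1, 0, 6)
    [16] (0, 7, 0, 0, 5)
    [17] (3, 1, 0, 0, 7)
    [18] (1, 0, 7, 3, 0)
    [19] (1, 8, 1, 0, 1)
    [20] (1, 0, 7, 3, 0)
    [21] (2, 3, 1, 0, 6)
    [22] (6, 2, 1, 1, 1)
    [23] (1, 0, 7, 3, 0)
    [24] (2, 3, 1, 0, 6)

Partition of {1..24} into 6 W_13-dot-orbits:

[[1, 7, 11, 19], [2, 22], [3, 4, 14, 17], [5, 6, 18, 20, 23], [8, 15, 21, 24], [9, 10, 12, 13, 16]]


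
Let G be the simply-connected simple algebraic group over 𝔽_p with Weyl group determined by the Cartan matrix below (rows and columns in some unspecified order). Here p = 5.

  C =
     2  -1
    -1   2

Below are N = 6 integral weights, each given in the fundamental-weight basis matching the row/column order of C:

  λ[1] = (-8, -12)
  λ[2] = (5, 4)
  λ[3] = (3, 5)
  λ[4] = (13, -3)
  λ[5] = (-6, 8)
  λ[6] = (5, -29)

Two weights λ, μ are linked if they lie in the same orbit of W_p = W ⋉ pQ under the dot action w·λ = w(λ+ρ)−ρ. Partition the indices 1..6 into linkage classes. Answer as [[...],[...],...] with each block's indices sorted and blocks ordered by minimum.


Type A_2, rank 2, |W|=6; reorder rows/cols to standard.

λ_j+ρ reflected into Ā_5 (⟨·,θ^∨⟩≤5); 2-tuples as given:

    [1] (2, 1)
    [2] (1, 0)
    [3] (1, 0)
    [4] (2, 1)
    [5] (1, 0)
    [6] (2, 1)

Grouping the 6 weights by Ā_5-representative: 2 linkage classes.

[[1, 4, 6], [2, 3, 5]]


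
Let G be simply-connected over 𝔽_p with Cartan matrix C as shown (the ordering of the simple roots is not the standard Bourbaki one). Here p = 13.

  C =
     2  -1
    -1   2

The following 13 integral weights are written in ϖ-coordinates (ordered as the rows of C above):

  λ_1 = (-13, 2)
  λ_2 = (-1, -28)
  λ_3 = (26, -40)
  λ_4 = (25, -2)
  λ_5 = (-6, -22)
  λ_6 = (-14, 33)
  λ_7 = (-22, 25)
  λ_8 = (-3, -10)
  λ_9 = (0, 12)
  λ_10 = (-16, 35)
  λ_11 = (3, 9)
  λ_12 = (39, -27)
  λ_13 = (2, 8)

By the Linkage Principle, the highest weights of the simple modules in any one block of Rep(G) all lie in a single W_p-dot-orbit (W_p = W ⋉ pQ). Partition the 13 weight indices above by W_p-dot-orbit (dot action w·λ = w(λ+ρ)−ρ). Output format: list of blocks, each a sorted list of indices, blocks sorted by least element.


Cartan matrix: type A_2 (|W|=6); un-permuting the 2 rows.

λ_j+ρ reflected into Ā_13 (⟨·,θ^∨⟩≤13); 2-tuples as given:

  λ_1+ρ ↦ (3, 9) · λ_2+ρ ↦ (0, 12) · λ_3+ρ ↦ (0, 12) · λ_4+ρ ↦ (0, 12) · λ_5+ρ ↦ (0, 8) · λ_6+ρ ↦ (0, 8) · λ_7+ρ ↦ (0, 8) · λ_8+ρ ↦ (9, 2) · λ_9+ρ ↦ (0, 12) · λ_10+ρ ↦ (2, 8) · λ_11+ρ ↦ (3, 9) · λ_12+ρ ↦ (0, 12) · λ_13+ρ ↦ (3, 9)

The 13 indices split into 5 linkage classes (same alcove rep ⇔ same W_13-dot-orbit):

[[1, 11, 13], [2, 3, 4, 9, 12], [5, 6, 7], [8], [10]]


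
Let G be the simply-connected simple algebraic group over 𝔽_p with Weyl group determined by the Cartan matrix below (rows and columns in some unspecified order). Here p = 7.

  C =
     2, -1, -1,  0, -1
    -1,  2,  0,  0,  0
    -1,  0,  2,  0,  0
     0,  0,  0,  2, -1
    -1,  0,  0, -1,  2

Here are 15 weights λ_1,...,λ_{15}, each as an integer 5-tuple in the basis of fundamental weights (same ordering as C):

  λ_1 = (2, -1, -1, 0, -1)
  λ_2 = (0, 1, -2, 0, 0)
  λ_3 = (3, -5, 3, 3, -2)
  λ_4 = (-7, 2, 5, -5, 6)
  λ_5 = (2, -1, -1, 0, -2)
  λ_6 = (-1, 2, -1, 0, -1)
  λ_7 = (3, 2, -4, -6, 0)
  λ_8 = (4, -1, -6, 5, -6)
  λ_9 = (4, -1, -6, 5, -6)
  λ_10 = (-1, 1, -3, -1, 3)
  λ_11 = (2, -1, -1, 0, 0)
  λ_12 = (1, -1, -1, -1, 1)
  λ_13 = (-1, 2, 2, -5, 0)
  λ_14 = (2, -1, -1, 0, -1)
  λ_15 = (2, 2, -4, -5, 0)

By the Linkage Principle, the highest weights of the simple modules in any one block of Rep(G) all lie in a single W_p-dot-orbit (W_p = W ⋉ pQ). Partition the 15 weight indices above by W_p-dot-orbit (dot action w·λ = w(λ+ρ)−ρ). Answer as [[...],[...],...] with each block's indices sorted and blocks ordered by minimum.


Dynkin diagram of C (from the 8 off-diagonal −1 entries): D_5.

W_7-reps of the 15 weights in Ā_7 (same 5-coord order as C):

  λ_1 → (3, 0, 0, 1, 0);  λ_2 → (0, 2, 1, 1, 1);  λ_3 → (3, 0, 0, 1, 0);  λ_4 → (0, 3, 0, 1, 0);  λ_5 → (2, 0, 0, 0, 1);  λ_6 → (0, 3, 0, 1, 0);  λ_7 → (2, 0, 0, 0, 1);  λ_8 → (0, 5, 0, 1, 0);  λ_9 → (0, 5, 0, 1, 0);  λ_10 → (2, 0, 0, 0, 1);  λ_11 → (2, 0, 0, 0, 1);  λ_12 → (2, 0, 0, 0, 1);  λ_13 → (3, 0, 0, 1, 0);  λ_14 → (3, 0, 0, 1, 0);  λ_15 → (3, 0, 0, 1, 0)

5 distinct reps among the 15 weights ⇒ 5 W_7-linkage classes:

[[1, 3, 13, 14, 15], [2], [4, 6], [5, 7, 10, 11, 12], [8, 9]]
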